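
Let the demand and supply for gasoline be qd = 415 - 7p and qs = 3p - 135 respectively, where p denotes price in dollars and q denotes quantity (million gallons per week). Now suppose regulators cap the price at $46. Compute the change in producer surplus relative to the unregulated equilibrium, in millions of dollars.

-148.5

Equilibrium: 415 - 7p = 3p - 135, so 550 = 10p and p* = 55, q* = 30.
Because the ceiling (46) lies below the market-clearing price, it is binding.
At p = 46: qd = 415 - 7·46 = 93 and qs = 3·46 - 135 = 3.
Producer surplus without the control is ½ · (55 - 45) · 30 = 150.
With the ceiling, producers sell 3 units at 46, so PS = ½ · (46 - 45) · 3 = 1.5.
Change in producer surplus = 1.5 - 150 = -148.5.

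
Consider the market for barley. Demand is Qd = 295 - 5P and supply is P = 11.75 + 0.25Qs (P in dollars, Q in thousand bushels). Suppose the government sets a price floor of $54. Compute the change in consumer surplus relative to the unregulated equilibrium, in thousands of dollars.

-1040

Rearranging supply gives Qs = 4P - 47. Without the control the market clears where 295 - 5P = 4P - 47, i.e. P* = 38 and Q* = 105.
The floor of 54 is above the equilibrium price 38, so it binds.
At P = 54: Qd = 295 - 5·54 = 25 and Qs = 4·54 - 47 = 169.
Consumer surplus without the control is ½ · (59 - 38) · 105 = 1102.5.
With the floor, consumers buy 25 units at 54, so CS = ½ · (59 - 54) · 25 = 62.5.
Change in consumer surplus = 62.5 - 1102.5 = -1040.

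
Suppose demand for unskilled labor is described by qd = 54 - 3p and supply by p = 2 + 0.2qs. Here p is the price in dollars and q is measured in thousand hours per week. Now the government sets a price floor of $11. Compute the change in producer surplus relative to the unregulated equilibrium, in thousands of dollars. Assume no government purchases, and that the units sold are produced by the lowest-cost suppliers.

54.9

Rearranging supply gives qs = 5p - 10. Setting quantity demanded equal to quantity supplied, 54 - 3p = 5p - 10, gives p* = 8 and q* = 30.
The floor of 11 is above the equilibrium price 8, so it binds.
At p = 11: qd = 54 - 3·11 = 21 and qs = 5·11 - 10 = 45.
Producer surplus without the control is ½ · (8 - 2) · 30 = 90.
With the floor, 21 units are sold at 11. The supply price at q = 21 is 6.2, so PS = ½ · [(11 - 2) + (11 - 6.2)] · 21 = 144.9.
Change in producer surplus = 144.9 - 90 = 54.9.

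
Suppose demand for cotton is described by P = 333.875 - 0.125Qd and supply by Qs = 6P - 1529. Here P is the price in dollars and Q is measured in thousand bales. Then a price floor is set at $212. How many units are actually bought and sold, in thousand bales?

Rearranging demand gives Qd = 2671 - 8P. In a free market, 2671 - 8P = 6P - 1529 gives the equilibrium P* = 300, Q* = 271.
The floor of 212 is below the equilibrium price 300, so it is not binding; the market clears at P* = 300, Q* = 271.

271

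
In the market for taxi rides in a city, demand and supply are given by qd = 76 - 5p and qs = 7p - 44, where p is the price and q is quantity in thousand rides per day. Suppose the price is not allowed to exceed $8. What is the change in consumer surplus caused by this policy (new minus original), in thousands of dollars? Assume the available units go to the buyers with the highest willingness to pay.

Equilibrium: 76 - 5p = 7p - 44, so 120 = 12p and p* = 10, q* = 26.
Since 8 < 10, the ceiling is binding.
At p = 8: qd = 76 - 5·8 = 36 and qs = 7·8 - 44 = 12.
Consumer surplus without the control is ½ · (15.2 - 10) · 26 = 67.6.
With the ceiling, 12 units are sold at 8 (assume they go to the highest-value buyers). The demand price at q = 12 is 12.8, so CS = ½ · [(15.2 - 8) + (12.8 - 8)] · 12 = 72.
Change in consumer surplus = 72 - 67.6 = 4.4.

4.4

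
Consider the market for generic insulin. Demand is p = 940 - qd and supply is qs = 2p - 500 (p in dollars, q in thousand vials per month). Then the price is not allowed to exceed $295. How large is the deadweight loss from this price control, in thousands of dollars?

102675

Rearranging demand gives qd = 940 - p. Without the control the market clears where 940 - p = 2p - 500, i.e. p* = 480 and q* = 460.
Because the ceiling (295) lies below the market-clearing price, it is binding.
At p = 295: qd = 940 - 295 = 645 and qs = 2·295 - 500 = 90.
Quantity traded falls to 90. At q = 90 the demand price is 940 - 90 = 850 and the supply price is (500 + 90)/2 = 295.
Deadweight loss = ½ · (850 - 295) · (460 - 90) = ½ · 555 · 370 = 102675.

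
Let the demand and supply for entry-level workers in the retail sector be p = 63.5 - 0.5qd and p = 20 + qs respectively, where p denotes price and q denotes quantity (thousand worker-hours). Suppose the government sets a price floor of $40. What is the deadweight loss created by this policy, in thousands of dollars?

Rearranging demand gives qd = 127 - 2p; rearranging supply gives qs = p - 20. Equilibrium: 127 - 2p = p - 20, so 147 = 3p and p* = 49, q* = 29.
The floor of 40 is below the equilibrium price 49, so it is not binding; the market clears at p* = 49, q* = 29.
Since the control does not bind, no trades are prevented and deadweight loss is zero.

0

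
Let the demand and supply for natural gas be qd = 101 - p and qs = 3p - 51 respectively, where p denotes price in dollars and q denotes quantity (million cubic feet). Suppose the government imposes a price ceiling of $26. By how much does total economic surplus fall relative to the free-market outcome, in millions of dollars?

864

In a free market, 101 - p = 3p - 51 gives the equilibrium p* = 38, q* = 63.
The ceiling of 26 is below the equilibrium price 38, so it binds.
At p = 26: qd = 101 - 26 = 75 and qs = 3·26 - 51 = 27.
Quantity traded falls to 27. At q = 27 the demand price is 101 - 27 = 74 and the supply price is (51 + 27)/3 = 26.
Deadweight loss = ½ · (74 - 26) · (63 - 27) = ½ · 48 · 36 = 864.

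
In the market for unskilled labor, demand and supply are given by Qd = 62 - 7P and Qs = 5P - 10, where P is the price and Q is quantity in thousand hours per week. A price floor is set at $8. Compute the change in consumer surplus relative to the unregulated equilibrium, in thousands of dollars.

-26

In a free market, 62 - 7P = 5P - 10 gives the equilibrium P* = 6, Q* = 20.
Since 8 > 6, the floor is binding.
At P = 8: Qd = 62 - 7·8 = 6 and Qs = 5·8 - 10 = 30.
Consumer surplus without the control is ½ · (62/7 - 6) · 20 = 200/7.
With the floor, consumers buy 6 units at 8, so CS = ½ · (62/7 - 8) · 6 = 18/7.
Change in consumer surplus = 18/7 - 200/7 = -26.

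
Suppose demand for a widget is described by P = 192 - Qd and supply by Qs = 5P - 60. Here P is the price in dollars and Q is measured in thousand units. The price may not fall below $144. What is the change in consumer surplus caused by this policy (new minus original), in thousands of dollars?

-10098

Rearranging demand gives Qd = 192 - P. Without the control the market clears where 192 - P = 5P - 60, i.e. P* = 42 and Q* = 150.
Since 144 > 42, the floor is binding.
At P = 144: Qd = 192 - 144 = 48 and Qs = 5·144 - 60 = 660.
Consumer surplus without the control is ½ · (192 - 42) · 150 = 11250.
With the floor, consumers buy 48 units at 144, so CS = ½ · (192 - 144) · 48 = 1152.
Change in consumer surplus = 1152 - 11250 = -10098.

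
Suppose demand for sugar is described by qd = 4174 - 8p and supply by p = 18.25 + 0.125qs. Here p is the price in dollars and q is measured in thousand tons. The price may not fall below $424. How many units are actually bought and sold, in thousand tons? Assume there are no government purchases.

782

Rearranging supply gives qs = 8p - 146. Setting quantity demanded equal to quantity supplied, 4174 - 8p = 8p - 146, gives p* = 270 and q* = 2014.
Because the floor (424) lies above the market-clearing price, it is binding.
At p = 424: qd = 4174 - 8·424 = 782 and qs = 8·424 - 146 = 3246.
The quantity actually transacted is the short side, demand: 782.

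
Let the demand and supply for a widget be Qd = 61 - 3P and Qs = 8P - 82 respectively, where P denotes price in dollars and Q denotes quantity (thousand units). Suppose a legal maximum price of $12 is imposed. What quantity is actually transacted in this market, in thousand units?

14

In a free market, 61 - 3P = 8P - 82 gives the equilibrium P* = 13, Q* = 22.
The ceiling of 12 is below the equilibrium price 13, so it binds.
At P = 12: Qd = 61 - 3·12 = 25 and Qs = 8·12 - 82 = 14.
The quantity actually transacted is the short side, supply: 14.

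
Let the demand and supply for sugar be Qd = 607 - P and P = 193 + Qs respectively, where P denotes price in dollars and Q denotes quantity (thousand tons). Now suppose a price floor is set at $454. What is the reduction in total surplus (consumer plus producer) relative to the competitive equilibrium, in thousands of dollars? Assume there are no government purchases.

Rearranging supply gives Qs = P - 193. Setting quantity demanded equal to quantity supplied, 607 - P = P - 193, gives P* = 400 and Q* = 207.
Because the floor (454) lies above the market-clearing price, it is binding.
At P = 454: Qd = 607 - 454 = 153 and Qs = 454 - 193 = 261.
Quantity traded falls to 153. At Q = 153 the demand price is 607 - 153 = 454 and the supply price is 193 + 153 = 346.
Deadweight loss = ½ · (454 - 346) · (207 - 153) = ½ · 108 · 54 = 2916.

2916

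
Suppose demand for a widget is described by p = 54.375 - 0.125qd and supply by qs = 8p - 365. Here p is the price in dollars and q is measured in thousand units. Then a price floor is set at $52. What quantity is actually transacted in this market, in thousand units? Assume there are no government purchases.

19

Rearranging demand gives qd = 435 - 8p. Equilibrium: 435 - 8p = 8p - 365, so 800 = 16p and p* = 50, q* = 35.
Since 52 > 50, the floor is binding.
At p = 52: qd = 435 - 8·52 = 19 and qs = 8·52 - 365 = 51.
The quantity actually transacted is the short side, demand: 19.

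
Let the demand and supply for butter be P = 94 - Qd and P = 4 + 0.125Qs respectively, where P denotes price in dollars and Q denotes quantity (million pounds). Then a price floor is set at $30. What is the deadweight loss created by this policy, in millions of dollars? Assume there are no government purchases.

144

Rearranging demand gives Qd = 94 - P; rearranging supply gives Qs = 8P - 32. Without the control the market clears where 94 - P = 8P - 32, i.e. P* = 14 and Q* = 80.
Because the floor (30) lies above the market-clearing price, it is binding.
At P = 30: Qd = 94 - 30 = 64 and Qs = 8·30 - 32 = 208.
Quantity traded falls to 64. At Q = 64 the demand price is 94 - 64 = 30 and the supply price is (32 + 64)/8 = 12.
Deadweight loss = ½ · (30 - 12) · (80 - 64) = ½ · 18 · 16 = 144.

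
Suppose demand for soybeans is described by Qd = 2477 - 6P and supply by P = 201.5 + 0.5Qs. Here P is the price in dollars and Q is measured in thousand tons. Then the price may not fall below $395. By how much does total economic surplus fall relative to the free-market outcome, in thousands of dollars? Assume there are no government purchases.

14700

Rearranging supply gives Qs = 2P - 403. Setting quantity demanded equal to quantity supplied, 2477 - 6P = 2P - 403, gives P* = 360 and Q* = 317.
Since 395 > 360, the floor is binding.
At P = 395: Qd = 2477 - 6·395 = 107 and Qs = 2·395 - 403 = 387.
Quantity traded falls to 107. At Q = 107 the demand price is (2477 - 107)/6 = 395 and the supply price is (403 + 107)/2 = 255.
Deadweight loss = ½ · (395 - 255) · (317 - 107) = ½ · 140 · 210 = 14700.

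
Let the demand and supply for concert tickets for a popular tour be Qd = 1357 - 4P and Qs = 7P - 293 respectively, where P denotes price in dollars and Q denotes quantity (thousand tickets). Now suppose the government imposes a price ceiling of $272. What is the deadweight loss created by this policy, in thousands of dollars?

In a free market, 1357 - 4P = 7P - 293 gives the equilibrium P* = 150, Q* = 757.
The ceiling of 272 is above the equilibrium price 150, so it is not binding; the market clears at P* = 150, Q* = 757.
Since the control does not bind, no trades are prevented and deadweight loss is zero.

0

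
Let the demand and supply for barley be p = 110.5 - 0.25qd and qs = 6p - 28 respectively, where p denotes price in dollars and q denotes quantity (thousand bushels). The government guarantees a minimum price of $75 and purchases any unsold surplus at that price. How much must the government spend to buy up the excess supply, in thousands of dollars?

21000

Rearranging demand gives qd = 442 - 4p. Equilibrium: 442 - 4p = 6p - 28, so 470 = 10p and p* = 47, q* = 254.
Since 75 > 47, the floor is binding.
At p = 75: qd = 442 - 4·75 = 142 and qs = 6·75 - 28 = 422.
Surplus = qs - qd = 280.
Government expenditure = surplus × support price = 280 × 75 = 21000.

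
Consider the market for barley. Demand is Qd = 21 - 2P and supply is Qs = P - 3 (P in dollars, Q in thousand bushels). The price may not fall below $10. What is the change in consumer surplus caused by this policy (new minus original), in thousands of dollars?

-6

In a free market, 21 - 2P = P - 3 gives the equilibrium P* = 8, Q* = 5.
Because the floor (10) lies above the market-clearing price, it is binding.
At P = 10: Qd = 21 - 2·10 = 1 and Qs = 10 - 3 = 7.
Consumer surplus without the control is ½ · (10.5 - 8) · 5 = 6.25.
With the floor, consumers buy 1 units at 10, so CS = ½ · (10.5 - 10) · 1 = 0.25.
Change in consumer surplus = 0.25 - 6.25 = -6.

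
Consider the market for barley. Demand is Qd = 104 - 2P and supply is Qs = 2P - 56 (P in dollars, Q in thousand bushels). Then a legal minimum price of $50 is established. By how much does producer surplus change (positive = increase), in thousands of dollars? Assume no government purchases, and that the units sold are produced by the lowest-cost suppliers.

Without the control the market clears where 104 - 2P = 2P - 56, i.e. P* = 40 and Q* = 24.
Since 50 > 40, the floor is binding.
At P = 50: Qd = 104 - 2·50 = 4 and Qs = 2·50 - 56 = 44.
Producer surplus without the control is ½ · (40 - 28) · 24 = 144.
With the floor, 4 units are sold at 50. The supply price at Q = 4 is 30, so PS = ½ · [(50 - 28) + (50 - 30)] · 4 = 84.
Change in producer surplus = 84 - 144 = -60.

-60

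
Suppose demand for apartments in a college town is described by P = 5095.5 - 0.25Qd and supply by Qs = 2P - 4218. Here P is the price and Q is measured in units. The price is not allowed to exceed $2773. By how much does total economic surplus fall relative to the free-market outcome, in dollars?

2641393.5

Rearranging demand gives Qd = 20382 - 4P. Without the control the market clears where 20382 - 4P = 2P - 4218, i.e. P* = 4100 and Q* = 3982.
Because the ceiling (2773) lies below the market-clearing price, it is binding.
At P = 2773: Qd = 20382 - 4·2773 = 9290 and Qs = 2·2773 - 4218 = 1328.
Quantity traded falls to 1328. At Q = 1328 the demand price is (20382 - 1328)/4 = 4763.5 and the supply price is (4218 + 1328)/2 = 2773.
Deadweight loss = ½ · (4763.5 - 2773) · (3982 - 1328) = ½ · 1990.5 · 2654 = 2641393.5.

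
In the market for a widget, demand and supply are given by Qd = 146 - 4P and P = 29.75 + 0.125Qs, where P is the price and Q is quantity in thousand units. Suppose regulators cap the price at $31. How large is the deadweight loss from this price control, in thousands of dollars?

12

Rearranging supply gives Qs = 8P - 238. Equilibrium: 146 - 4P = 8P - 238, so 384 = 12P and P* = 32, Q* = 18.
Because the ceiling (31) lies below the market-clearing price, it is binding.
At P = 31: Qd = 146 - 4·31 = 22 and Qs = 8·31 - 238 = 10.
Quantity traded falls to 10. At Q = 10 the demand price is (146 - 10)/4 = 34 and the supply price is (238 + 10)/8 = 31.
Deadweight loss = ½ · (34 - 31) · (18 - 10) = ½ · 3 · 8 = 12.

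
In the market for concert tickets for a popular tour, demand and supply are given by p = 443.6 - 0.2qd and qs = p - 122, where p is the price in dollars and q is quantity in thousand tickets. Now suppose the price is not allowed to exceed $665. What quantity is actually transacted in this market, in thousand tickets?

268

Rearranging demand gives qd = 2218 - 5p. Equilibrium: 2218 - 5p = p - 122, so 2340 = 6p and p* = 390, q* = 268.
Since 665 is above p* = 390, the ceiling does not bind and the free-market outcome prevails.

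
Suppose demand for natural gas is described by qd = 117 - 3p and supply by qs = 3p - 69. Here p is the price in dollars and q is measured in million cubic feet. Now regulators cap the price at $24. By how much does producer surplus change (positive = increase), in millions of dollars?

-94.5

Without the control the market clears where 117 - 3p = 3p - 69, i.e. p* = 31 and q* = 24.
Since 24 < 31, the ceiling is binding.
At p = 24: qd = 117 - 3·24 = 45 and qs = 3·24 - 69 = 3.
Producer surplus without the control is ½ · (31 - 23) · 24 = 96.
With the ceiling, producers sell 3 units at 24, so PS = ½ · (24 - 23) · 3 = 1.5.
Change in producer surplus = 1.5 - 96 = -94.5.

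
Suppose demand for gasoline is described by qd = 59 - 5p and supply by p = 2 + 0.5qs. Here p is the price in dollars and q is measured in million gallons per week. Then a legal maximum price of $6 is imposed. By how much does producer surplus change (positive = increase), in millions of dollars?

-33

Rearranging supply gives qs = 2p - 4. Setting quantity demanded equal to quantity supplied, 59 - 5p = 2p - 4, gives p* = 9 and q* = 14.
Since 6 < 9, the ceiling is binding.
At p = 6: qd = 59 - 5·6 = 29 and qs = 2·6 - 4 = 8.
Producer surplus without the control is ½ · (9 - 2) · 14 = 49.
With the ceiling, producers sell 8 units at 6, so PS = ½ · (6 - 2) · 8 = 16.
Change in producer surplus = 16 - 49 = -33.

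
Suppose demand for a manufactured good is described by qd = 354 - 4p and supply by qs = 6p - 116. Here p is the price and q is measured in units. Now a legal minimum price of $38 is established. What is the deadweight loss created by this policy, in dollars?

0

Equilibrium: 354 - 4p = 6p - 116, so 470 = 10p and p* = 47, q* = 166.
The floor of 38 is below the equilibrium price 47, so it is not binding; the market clears at p* = 47, q* = 166.
Since the control does not bind, no trades are prevented and deadweight loss is zero.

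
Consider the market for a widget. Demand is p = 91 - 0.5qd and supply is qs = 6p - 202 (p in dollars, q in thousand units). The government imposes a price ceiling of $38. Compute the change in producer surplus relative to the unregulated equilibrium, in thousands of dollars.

Rearranging demand gives qd = 182 - 2p. In a free market, 182 - 2p = 6p - 202 gives the equilibrium p* = 48, q* = 86.
The ceiling of 38 is below the equilibrium price 48, so it binds.
At p = 38: qd = 182 - 2·38 = 106 and qs = 6·38 - 202 = 26.
Producer surplus without the control is ½ · (48 - 101/3) · 86 = 1849/3.
With the ceiling, producers sell 26 units at 38, so PS = ½ · (38 - 101/3) · 26 = 169/3.
Change in producer surplus = 169/3 - 1849/3 = -560.

-560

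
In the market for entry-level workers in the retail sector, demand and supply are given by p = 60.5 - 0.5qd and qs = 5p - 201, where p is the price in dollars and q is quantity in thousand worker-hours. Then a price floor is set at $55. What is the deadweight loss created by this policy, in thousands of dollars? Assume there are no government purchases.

113.4

Rearranging demand gives qd = 121 - 2p. Without the control the market clears where 121 - 2p = 5p - 201, i.e. p* = 46 and q* = 29.
Since 55 > 46, the floor is binding.
At p = 55: qd = 121 - 2·55 = 11 and qs = 5·55 - 201 = 74.
Quantity traded falls to 11. At q = 11 the demand price is (121 - 11)/2 = 55 and the supply price is (201 + 11)/5 = 42.4.
Deadweight loss = ½ · (55 - 42.4) · (29 - 11) = ½ · 12.6 · 18 = 113.4.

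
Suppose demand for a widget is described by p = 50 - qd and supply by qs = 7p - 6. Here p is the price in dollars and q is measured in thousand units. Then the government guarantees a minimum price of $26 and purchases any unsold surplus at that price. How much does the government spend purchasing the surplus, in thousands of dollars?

Rearranging demand gives qd = 50 - p. Equilibrium: 50 - p = 7p - 6, so 56 = 8p and p* = 7, q* = 43.
Because the floor (26) lies above the market-clearing price, it is binding.
At p = 26: qd = 50 - 26 = 24 and qs = 7·26 - 6 = 176.
Surplus = qs - qd = 152.
Government expenditure = surplus × support price = 152 × 26 = 3952.

3952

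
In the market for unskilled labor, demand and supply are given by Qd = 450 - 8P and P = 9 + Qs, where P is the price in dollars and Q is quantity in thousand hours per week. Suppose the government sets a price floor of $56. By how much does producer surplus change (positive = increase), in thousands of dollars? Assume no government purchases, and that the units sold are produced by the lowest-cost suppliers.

-790

Rearranging supply gives Qs = P - 9. Setting quantity demanded equal to quantity supplied, 450 - 8P = P - 9, gives P* = 51 and Q* = 42.
Since 56 > 51, the floor is binding.
At P = 56: Qd = 450 - 8·56 = 2 and Qs = 56 - 9 = 47.
Producer surplus without the control is ½ · (51 - 9) · 42 = 882.
With the floor, 2 units are sold at 56. The supply price at Q = 2 is 11, so PS = ½ · [(56 - 9) + (56 - 11)] · 2 = 92.
Change in producer surplus = 92 - 882 = -790.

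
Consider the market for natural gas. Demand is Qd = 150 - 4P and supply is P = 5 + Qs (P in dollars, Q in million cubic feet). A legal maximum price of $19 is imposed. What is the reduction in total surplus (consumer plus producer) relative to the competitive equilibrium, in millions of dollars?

90

Rearranging supply gives Qs = P - 5. In a free market, 150 - 4P = P - 5 gives the equilibrium P* = 31, Q* = 26.
Because the ceiling (19) lies below the market-clearing price, it is binding.
At P = 19: Qd = 150 - 4·19 = 74 and Qs = 19 - 5 = 14.
Quantity traded falls to 14. At Q = 14 the demand price is (150 - 14)/4 = 34 and the supply price is 5 + 14 = 19.
Deadweight loss = ½ · (34 - 19) · (26 - 14) = ½ · 15 · 12 = 90.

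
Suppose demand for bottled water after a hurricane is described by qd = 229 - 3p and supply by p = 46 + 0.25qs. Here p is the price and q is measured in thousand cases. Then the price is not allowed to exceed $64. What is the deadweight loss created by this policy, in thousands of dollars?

0

Rearranging supply gives qs = 4p - 184. In a free market, 229 - 3p = 4p - 184 gives the equilibrium p* = 59, q* = 52.
The ceiling of 64 is above the equilibrium price 59, so it is not binding; the market clears at p* = 59, q* = 52.
Since the control does not bind, no trades are prevented and deadweight loss is zero.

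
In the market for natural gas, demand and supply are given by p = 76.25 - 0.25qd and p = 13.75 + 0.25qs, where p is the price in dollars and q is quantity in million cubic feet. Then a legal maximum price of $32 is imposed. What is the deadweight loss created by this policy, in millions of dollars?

676

Rearranging demand gives qd = 305 - 4p; rearranging supply gives qs = 4p - 55. Equilibrium: 305 - 4p = 4p - 55, so 360 = 8p and p* = 45, q* = 125.
Since 32 < 45, the ceiling is binding.
At p = 32: qd = 305 - 4·32 = 177 and qs = 4·32 - 55 = 73.
Quantity traded falls to 73. At q = 73 the demand price is (305 - 73)/4 = 58 and the supply price is (55 + 73)/4 = 32.
Deadweight loss = ½ · (58 - 32) · (125 - 73) = ½ · 26 · 52 = 676.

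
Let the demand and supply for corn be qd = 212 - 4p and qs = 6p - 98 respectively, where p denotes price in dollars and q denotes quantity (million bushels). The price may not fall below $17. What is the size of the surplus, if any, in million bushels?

0

In a free market, 212 - 4p = 6p - 98 gives the equilibrium p* = 31, q* = 88.
The floor of 17 is below the equilibrium price 31, so it is not binding; the market clears at p* = 31, q* = 88.
Since the control does not bind, there is no surplus.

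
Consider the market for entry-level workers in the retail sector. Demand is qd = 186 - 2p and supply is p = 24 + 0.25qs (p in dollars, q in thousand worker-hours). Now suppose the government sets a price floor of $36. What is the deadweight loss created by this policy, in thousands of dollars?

0

Rearranging supply gives qs = 4p - 96. In a free market, 186 - 2p = 4p - 96 gives the equilibrium p* = 47, q* = 92.
Since 36 is below p* = 47, the floor does not bind and the free-market outcome prevails.
Since the control does not bind, no trades are prevented and deadweight loss is zero.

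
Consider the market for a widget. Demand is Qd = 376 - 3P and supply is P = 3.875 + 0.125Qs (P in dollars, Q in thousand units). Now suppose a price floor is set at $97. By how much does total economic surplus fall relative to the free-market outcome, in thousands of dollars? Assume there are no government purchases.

7425

Rearranging supply gives Qs = 8P - 31. Setting quantity demanded equal to quantity supplied, 376 - 3P = 8P - 31, gives P* = 37 and Q* = 265.
Since 97 > 37, the floor is binding.
At P = 97: Qd = 376 - 3·97 = 85 and Qs = 8·97 - 31 = 745.
Quantity traded falls to 85. At Q = 85 the demand price is (376 - 85)/3 = 97 and the supply price is (31 + 85)/8 = 14.5.
Deadweight loss = ½ · (97 - 14.5) · (265 - 85) = ½ · 82.5 · 180 = 7425.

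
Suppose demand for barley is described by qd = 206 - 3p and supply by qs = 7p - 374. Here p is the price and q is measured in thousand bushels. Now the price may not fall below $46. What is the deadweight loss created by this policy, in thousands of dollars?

0

Equilibrium: 206 - 3p = 7p - 374, so 580 = 10p and p* = 58, q* = 32.
The floor of 46 is below the equilibrium price 58, so it is not binding; the market clears at p* = 58, q* = 32.
Since the control does not bind, no trades are prevented and deadweight loss is zero.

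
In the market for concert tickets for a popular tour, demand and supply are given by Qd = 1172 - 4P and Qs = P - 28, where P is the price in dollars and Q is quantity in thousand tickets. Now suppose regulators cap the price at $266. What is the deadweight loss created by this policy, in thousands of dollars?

Setting quantity demanded equal to quantity supplied, 1172 - 4P = P - 28, gives P* = 240 and Q* = 212.
Since 266 is above P* = 240, the ceiling does not bind and the free-market outcome prevails.
Since the control does not bind, no trades are prevented and deadweight loss is zero.

0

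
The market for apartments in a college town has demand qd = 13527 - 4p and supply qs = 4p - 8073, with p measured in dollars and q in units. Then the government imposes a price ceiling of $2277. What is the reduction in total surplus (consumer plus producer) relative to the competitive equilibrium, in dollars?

715716

In a free market, 13527 - 4p = 4p - 8073 gives the equilibrium p* = 2700, q* = 2727.
Because the ceiling (2277) lies below the market-clearing price, it is binding.
At p = 2277: qd = 13527 - 4·2277 = 4419 and qs = 4·2277 - 8073 = 1035.
Quantity traded falls to 1035. At q = 1035 the demand price is (13527 - 1035)/4 = 3123 and the supply price is (8073 + 1035)/4 = 2277.
Deadweight loss = ½ · (3123 - 2277) · (2727 - 1035) = ½ · 846 · 1692 = 715716.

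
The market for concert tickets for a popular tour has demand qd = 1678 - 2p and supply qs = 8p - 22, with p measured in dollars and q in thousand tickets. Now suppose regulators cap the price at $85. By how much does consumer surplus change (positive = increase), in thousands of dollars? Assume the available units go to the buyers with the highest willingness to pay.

-59670

Without the control the market clears where 1678 - 2p = 8p - 22, i.e. p* = 170 and q* = 1338.
Because the ceiling (85) lies below the market-clearing price, it is binding.
At p = 85: qd = 1678 - 2·85 = 1508 and qs = 8·85 - 22 = 658.
Consumer surplus without the control is ½ · (839 - 170) · 1338 = 447561.
With the ceiling, 658 units are sold at 85 (assume they go to the highest-value buyers). The demand price at q = 658 is 510, so CS = ½ · [(839 - 85) + (510 - 85)] · 658 = 387891.
Change in consumer surplus = 387891 - 447561 = -59670.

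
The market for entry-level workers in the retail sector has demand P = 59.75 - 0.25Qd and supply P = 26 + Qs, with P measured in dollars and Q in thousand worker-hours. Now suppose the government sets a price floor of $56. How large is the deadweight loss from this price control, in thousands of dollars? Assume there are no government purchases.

90

Rearranging demand gives Qd = 239 - 4P; rearranging supply gives Qs = P - 26. Without the control the market clears where 239 - 4P = P - 26, i.e. P* = 53 and Q* = 27.
Since 56 > 53, the floor is binding.
At P = 56: Qd = 239 - 4·56 = 15 and Qs = 56 - 26 = 30.
Quantity traded falls to 15. At Q = 15 the demand price is (239 - 15)/4 = 56 and the supply price is 26 + 15 = 41.
Deadweight loss = ½ · (56 - 41) · (27 - 15) = ½ · 15 · 12 = 90.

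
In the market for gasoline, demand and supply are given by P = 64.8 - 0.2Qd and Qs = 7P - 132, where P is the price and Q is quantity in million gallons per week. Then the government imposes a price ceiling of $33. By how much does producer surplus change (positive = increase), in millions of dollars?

Rearranging demand gives Qd = 324 - 5P. Without the control the market clears where 324 - 5P = 7P - 132, i.e. P* = 38 and Q* = 134.
The ceiling of 33 is below the equilibrium price 38, so it binds.
At P = 33: Qd = 324 - 5·33 = 159 and Qs = 7·33 - 132 = 99.
Producer surplus without the control is ½ · (38 - 132/7) · 134 = 8978/7.
With the ceiling, producers sell 99 units at 33, so PS = ½ · (33 - 132/7) · 99 = 9801/14.
Change in producer surplus = 9801/14 - 8978/7 = -582.5.

-582.5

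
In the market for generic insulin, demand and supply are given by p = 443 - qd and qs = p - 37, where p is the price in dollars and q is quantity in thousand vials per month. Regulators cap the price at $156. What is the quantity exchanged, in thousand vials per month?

Rearranging demand gives qd = 443 - p. Setting quantity demanded equal to quantity supplied, 443 - p = p - 37, gives p* = 240 and q* = 203.
The ceiling of 156 is below the equilibrium price 240, so it binds.
At p = 156: qd = 443 - 156 = 287 and qs = 156 - 37 = 119.
The quantity actually transacted is the short side, supply: 119.

119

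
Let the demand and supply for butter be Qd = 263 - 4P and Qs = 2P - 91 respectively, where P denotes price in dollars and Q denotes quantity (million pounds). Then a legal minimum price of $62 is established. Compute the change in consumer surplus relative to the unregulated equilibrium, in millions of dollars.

Equilibrium: 263 - 4P = 2P - 91, so 354 = 6P and P* = 59, Q* = 27.
The floor of 62 is above the equilibrium price 59, so it binds.
At P = 62: Qd = 263 - 4·62 = 15 and Qs = 2·62 - 91 = 33.
Consumer surplus without the control is ½ · (65.75 - 59) · 27 = 91.125.
With the floor, consumers buy 15 units at 62, so CS = ½ · (65.75 - 62) · 15 = 28.125.
Change in consumer surplus = 28.125 - 91.125 = -63.

-63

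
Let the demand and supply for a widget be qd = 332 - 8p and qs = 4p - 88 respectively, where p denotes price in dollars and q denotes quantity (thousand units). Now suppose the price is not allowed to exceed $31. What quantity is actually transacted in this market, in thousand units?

36

Without the control the market clears where 332 - 8p = 4p - 88, i.e. p* = 35 and q* = 52.
Since 31 < 35, the ceiling is binding.
At p = 31: qd = 332 - 8·31 = 84 and qs = 4·31 - 88 = 36.
The quantity actually transacted is the short side, supply: 36.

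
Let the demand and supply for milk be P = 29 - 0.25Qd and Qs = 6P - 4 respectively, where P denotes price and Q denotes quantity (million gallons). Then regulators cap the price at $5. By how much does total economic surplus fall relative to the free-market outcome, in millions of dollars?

367.5

Rearranging demand gives Qd = 116 - 4P. Without the control the market clears where 116 - 4P = 6P - 4, i.e. P* = 12 and Q* = 68.
Because the ceiling (5) lies below the market-clearing price, it is binding.
At P = 5: Qd = 116 - 4·5 = 96 and Qs = 6·5 - 4 = 26.
Quantity traded falls to 26. At Q = 26 the demand price is (116 - 26)/4 = 22.5 and the supply price is (4 + 26)/6 = 5.
Deadweight loss = ½ · (22.5 - 5) · (68 - 26) = ½ · 17.5 · 42 = 367.5.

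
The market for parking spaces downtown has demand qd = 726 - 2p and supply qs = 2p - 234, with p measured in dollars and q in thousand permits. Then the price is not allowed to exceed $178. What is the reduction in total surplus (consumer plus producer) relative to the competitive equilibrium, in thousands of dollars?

Equilibrium: 726 - 2p = 2p - 234, so 960 = 4p and p* = 240, q* = 246.
Since 178 < 240, the ceiling is binding.
At p = 178: qd = 726 - 2·178 = 370 and qs = 2·178 - 234 = 122.
Quantity traded falls to 122. At q = 122 the demand price is (726 - 122)/2 = 302 and the supply price is (234 + 122)/2 = 178.
Deadweight loss = ½ · (302 - 178) · (246 - 122) = ½ · 124 · 124 = 7688.

7688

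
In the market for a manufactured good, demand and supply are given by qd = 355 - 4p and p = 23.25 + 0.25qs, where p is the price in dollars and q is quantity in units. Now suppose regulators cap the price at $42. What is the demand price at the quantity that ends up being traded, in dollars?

Rearranging supply gives qs = 4p - 93. Equilibrium: 355 - 4p = 4p - 93, so 448 = 8p and p* = 56, q* = 131.
Since 42 < 56, the ceiling is binding.
At p = 42: qd = 355 - 4·42 = 187 and qs = 4·42 - 93 = 75.
Only 75 units reach the market. On the demand curve, the marginal buyer's willingness to pay at q = 75 is (355 - 75)/4 = 70.

70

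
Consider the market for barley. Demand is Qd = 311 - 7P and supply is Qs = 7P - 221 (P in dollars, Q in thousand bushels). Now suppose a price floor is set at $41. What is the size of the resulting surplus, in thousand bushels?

42

In a free market, 311 - 7P = 7P - 221 gives the equilibrium P* = 38, Q* = 45.
Since 41 > 38, the floor is binding.
At P = 41: Qd = 311 - 7·41 = 24 and Qs = 7·41 - 221 = 66.
Surplus = Qs - Qd = 66 - 24 = 42.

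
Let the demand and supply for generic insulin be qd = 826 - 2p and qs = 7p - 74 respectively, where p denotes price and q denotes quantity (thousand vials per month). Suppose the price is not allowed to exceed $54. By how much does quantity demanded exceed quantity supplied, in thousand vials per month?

Without the control the market clears where 826 - 2p = 7p - 74, i.e. p* = 100 and q* = 626.
Since 54 < 100, the ceiling is binding.
At p = 54: qd = 826 - 2·54 = 718 and qs = 7·54 - 74 = 304.
Shortage = qd - qs = 718 - 304 = 414.

414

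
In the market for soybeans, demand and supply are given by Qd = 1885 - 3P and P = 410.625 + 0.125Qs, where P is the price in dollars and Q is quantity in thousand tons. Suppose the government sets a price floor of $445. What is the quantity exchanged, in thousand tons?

475

Rearranging supply gives Qs = 8P - 3285. Equilibrium: 1885 - 3P = 8P - 3285, so 5170 = 11P and P* = 470, Q* = 475.
Since 445 is below P* = 470, the floor does not bind and the free-market outcome prevails.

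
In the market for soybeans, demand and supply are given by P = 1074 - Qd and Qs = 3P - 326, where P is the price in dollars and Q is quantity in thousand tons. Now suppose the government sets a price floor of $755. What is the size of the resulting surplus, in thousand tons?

Rearranging demand gives Qd = 1074 - P. In a free market, 1074 - P = 3P - 326 gives the equilibrium P* = 350, Q* = 724.
Because the floor (755) lies above the market-clearing price, it is binding.
At P = 755: Qd = 1074 - 755 = 319 and Qs = 3·755 - 326 = 1939.
Surplus = Qs - Qd = 1939 - 319 = 1620.

1620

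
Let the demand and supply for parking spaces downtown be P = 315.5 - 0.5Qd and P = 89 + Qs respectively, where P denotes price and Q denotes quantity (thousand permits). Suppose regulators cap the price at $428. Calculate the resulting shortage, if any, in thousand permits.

Rearranging demand gives Qd = 631 - 2P; rearranging supply gives Qs = P - 89. Setting quantity demanded equal to quantity supplied, 631 - 2P = P - 89, gives P* = 240 and Q* = 151.
The ceiling of 428 is above the equilibrium price 240, so it is not binding; the market clears at P* = 240, Q* = 151.
Since the control does not bind, there is no shortage.

0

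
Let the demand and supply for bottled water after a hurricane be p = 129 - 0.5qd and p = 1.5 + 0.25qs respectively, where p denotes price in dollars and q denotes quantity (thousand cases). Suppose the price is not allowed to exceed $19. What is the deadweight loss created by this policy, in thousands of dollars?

Rearranging demand gives qd = 258 - 2p; rearranging supply gives qs = 4p - 6. Equilibrium: 258 - 2p = 4p - 6, so 264 = 6p and p* = 44, q* = 170.
The ceiling of 19 is below the equilibrium price 44, so it binds.
At p = 19: qd = 258 - 2·19 = 220 and qs = 4·19 - 6 = 70.
Quantity traded falls to 70. At q = 70 the demand price is (258 - 70)/2 = 94 and the supply price is (6 + 70)/4 = 19.
Deadweight loss = ½ · (94 - 19) · (170 - 70) = ½ · 75 · 100 = 3750.

3750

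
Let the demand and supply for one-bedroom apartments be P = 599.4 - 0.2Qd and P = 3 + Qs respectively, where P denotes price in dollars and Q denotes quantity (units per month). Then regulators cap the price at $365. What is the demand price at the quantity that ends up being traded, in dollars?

527

Rearranging demand gives Qd = 2997 - 5P; rearranging supply gives Qs = P - 3. In a free market, 2997 - 5P = P - 3 gives the equilibrium P* = 500, Q* = 497.
Because the ceiling (365) lies below the market-clearing price, it is binding.
At P = 365: Qd = 2997 - 5·365 = 1172 and Qs = 365 - 3 = 362.
Only 362 units reach the market. On the demand curve, the marginal buyer's willingness to pay at Q = 362 is (2997 - 362)/5 = 527.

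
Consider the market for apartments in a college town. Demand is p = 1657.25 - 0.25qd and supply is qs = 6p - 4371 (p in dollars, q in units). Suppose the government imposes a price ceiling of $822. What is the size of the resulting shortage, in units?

2780

Rearranging demand gives qd = 6629 - 4p. Setting quantity demanded equal to quantity supplied, 6629 - 4p = 6p - 4371, gives p* = 1100 and q* = 2229.
Because the ceiling (822) lies below the market-clearing price, it is binding.
At p = 822: qd = 6629 - 4·822 = 3341 and qs = 6·822 - 4371 = 561.
Shortage = qd - qs = 3341 - 561 = 2780.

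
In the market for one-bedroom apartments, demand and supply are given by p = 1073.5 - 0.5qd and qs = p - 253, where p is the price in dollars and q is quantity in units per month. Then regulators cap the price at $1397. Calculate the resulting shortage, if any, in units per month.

Rearranging demand gives qd = 2147 - 2p. Equilibrium: 2147 - 2p = p - 253, so 2400 = 3p and p* = 800, q* = 547.
Since 1397 is above p* = 800, the ceiling does not bind and the free-market outcome prevails.
Since the control does not bind, there is no shortage.

0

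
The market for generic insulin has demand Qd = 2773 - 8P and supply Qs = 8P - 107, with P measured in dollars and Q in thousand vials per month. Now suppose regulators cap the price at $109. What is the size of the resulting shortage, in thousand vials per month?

Equilibrium: 2773 - 8P = 8P - 107, so 2880 = 16P and P* = 180, Q* = 1333.
Since 109 < 180, the ceiling is binding.
At P = 109: Qd = 2773 - 8·109 = 1901 and Qs = 8·109 - 107 = 765.
Shortage = Qd - Qs = 1901 - 765 = 1136.

1136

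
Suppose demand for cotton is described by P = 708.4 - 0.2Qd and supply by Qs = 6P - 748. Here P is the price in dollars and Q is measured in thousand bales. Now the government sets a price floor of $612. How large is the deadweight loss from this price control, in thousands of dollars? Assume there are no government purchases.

225885

Rearranging demand gives Qd = 3542 - 5P. In a free market, 3542 - 5P = 6P - 748 gives the equilibrium P* = 390, Q* = 1592.
Because the floor (612) lies above the market-clearing price, it is binding.
At P = 612: Qd = 3542 - 5·612 = 482 and Qs = 6·612 - 748 = 2924.
Quantity traded falls to 482. At Q = 482 the demand price is (3542 - 482)/5 = 612 and the supply price is (748 + 482)/6 = 205.
Deadweight loss = ½ · (612 - 205) · (1592 - 482) = ½ · 407 · 1110 = 225885.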